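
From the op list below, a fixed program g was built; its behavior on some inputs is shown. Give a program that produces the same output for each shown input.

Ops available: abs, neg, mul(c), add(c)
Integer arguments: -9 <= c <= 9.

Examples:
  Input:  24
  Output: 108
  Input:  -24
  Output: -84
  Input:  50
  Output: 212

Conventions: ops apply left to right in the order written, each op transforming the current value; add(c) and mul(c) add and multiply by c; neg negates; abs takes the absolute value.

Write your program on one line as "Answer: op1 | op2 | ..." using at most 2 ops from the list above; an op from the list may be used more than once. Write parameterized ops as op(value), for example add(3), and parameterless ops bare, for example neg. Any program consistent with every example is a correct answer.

add(3) | mul(4)

Check, running the answer program on each example:
  24 -> 27 -> 108
  -24 -> -21 -> -84
  50 -> 53 -> 212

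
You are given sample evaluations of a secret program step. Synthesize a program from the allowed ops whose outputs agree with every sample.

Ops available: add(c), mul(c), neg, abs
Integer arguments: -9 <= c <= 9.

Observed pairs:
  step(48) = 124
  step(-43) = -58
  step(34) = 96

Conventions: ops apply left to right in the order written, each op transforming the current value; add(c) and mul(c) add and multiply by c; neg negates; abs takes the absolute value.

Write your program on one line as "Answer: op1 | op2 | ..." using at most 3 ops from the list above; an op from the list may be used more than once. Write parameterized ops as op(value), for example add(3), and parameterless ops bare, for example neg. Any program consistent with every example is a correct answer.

add(7) | add(7) | mul(2)

Check, running the answer program on each example:
  48 -> 55 -> 62 -> 124
  -43 -> -36 -> -29 -> -58
  34 -> 41 -> 48 -> 96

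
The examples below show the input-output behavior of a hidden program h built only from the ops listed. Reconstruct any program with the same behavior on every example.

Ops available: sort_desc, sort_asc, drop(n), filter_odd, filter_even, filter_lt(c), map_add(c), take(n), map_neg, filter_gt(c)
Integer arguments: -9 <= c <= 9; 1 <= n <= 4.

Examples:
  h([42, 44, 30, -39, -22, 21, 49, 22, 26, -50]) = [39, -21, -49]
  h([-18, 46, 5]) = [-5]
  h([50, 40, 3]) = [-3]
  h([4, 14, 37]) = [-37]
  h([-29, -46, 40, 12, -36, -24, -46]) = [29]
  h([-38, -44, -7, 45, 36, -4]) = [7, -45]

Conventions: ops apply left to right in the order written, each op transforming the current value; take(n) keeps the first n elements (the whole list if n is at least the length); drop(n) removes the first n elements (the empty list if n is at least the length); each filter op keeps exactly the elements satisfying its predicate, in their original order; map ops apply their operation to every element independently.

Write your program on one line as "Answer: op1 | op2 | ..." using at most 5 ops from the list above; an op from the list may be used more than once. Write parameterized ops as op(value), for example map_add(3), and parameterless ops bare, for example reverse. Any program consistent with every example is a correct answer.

sort_desc | sort_asc | filter_odd | map_neg

Check, running the answer program on each example:
  [42, 44, 30, -39, -22, 21, 49, 22, 26, -50] -> [49, 44, 42, 30, 26, 22, 21, -22, -39, -50] -> [-50, -39, -22, 21, 22, 26, 30, 42, 44, 49] -> [-39, 21, 49] -> [39, -21, -49]
  [-18, 46, 5] -> [46, 5, -18] -> [-18, 5, 46] -> [5] -> [-5]
  [50, 40, 3] -> [50, 40, 3] -> [3, 40, 50] -> [3] -> [-3]
  [4, 14, 37] -> [37, 14, 4] -> [4, 14, 37] -> [37] -> [-37]
  [-29, -46, 40, 12, -36, -24, -46] -> [40, 12, -24, -29, -36, -46, -46] -> [-46, -46, -36, -29, -24, 12, 40] -> [-29] -> [29]
  [-38, -44, -7, 45, 36, -4] -> [45, 36, -4, -7, -38, -44] -> [-44, -38, -7, -4, 36, 45] -> [-7, 45] -> [7, -45]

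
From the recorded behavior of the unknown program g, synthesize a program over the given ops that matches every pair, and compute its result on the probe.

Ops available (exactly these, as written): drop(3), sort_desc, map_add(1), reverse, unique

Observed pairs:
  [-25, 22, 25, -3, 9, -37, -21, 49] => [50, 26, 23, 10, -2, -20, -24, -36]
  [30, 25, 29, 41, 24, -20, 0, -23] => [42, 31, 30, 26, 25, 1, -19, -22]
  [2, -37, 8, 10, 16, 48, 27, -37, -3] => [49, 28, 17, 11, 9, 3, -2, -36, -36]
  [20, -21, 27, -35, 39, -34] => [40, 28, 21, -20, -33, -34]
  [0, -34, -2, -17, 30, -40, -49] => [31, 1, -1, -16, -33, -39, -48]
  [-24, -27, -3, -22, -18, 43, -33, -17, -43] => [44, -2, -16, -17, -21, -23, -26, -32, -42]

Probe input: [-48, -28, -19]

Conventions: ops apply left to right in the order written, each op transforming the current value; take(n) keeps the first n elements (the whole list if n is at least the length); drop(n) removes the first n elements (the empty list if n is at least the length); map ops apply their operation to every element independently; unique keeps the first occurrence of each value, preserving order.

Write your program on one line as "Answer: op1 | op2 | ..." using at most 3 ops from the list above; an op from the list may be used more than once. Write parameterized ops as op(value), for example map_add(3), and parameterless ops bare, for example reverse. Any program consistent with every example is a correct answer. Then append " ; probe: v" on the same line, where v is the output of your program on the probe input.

sort_desc | map_add(1) ; probe: [-18, -27, -47]

Check, running the answer program on each example:
  [-25, 22, 25, -3, 9, -37, -21, 49] -> [49, 25, 22, 9, -3, -21, -25, -37] -> [50, 26, 23, 10, -2, -20, -24, -36]
  [30, 25, 29, 41, 24, -20, 0, -23] -> [41, 30, 29, 25, 24, 0, -20, -23] -> [42, 31, 30, 26, 25, 1, -19, -22]
  [2, -37, 8, 10, 16, 48, 27, -37, -3] -> [48, 27, 16, 10, 8, 2, -3, -37, -37] -> [49, 28, 17, 11, 9, 3, -2, -36, -36]
  [20, -21, 27, -35, 39, -34] -> [39, 27, 20, -21, -34, -35] -> [40, 28, 21, -20, -33, -34]
  [0, -34, -2, -17, 30, -40, -49] -> [30, 0, -2, -17, -34, -40, -49] -> [31, 1, -1, -16, -33, -39, -48]
  [-24, -27, -3, -22, -18, 43, -33, -17, -43] -> [43, -3, -17, -18, -22, -24, -27, -33, -43] -> [44, -2, -16, -17, -21, -23, -26, -32, -42]
  probe: [-48, -28, -19] -> [-19, -28, -48] -> [-18, -27, -47]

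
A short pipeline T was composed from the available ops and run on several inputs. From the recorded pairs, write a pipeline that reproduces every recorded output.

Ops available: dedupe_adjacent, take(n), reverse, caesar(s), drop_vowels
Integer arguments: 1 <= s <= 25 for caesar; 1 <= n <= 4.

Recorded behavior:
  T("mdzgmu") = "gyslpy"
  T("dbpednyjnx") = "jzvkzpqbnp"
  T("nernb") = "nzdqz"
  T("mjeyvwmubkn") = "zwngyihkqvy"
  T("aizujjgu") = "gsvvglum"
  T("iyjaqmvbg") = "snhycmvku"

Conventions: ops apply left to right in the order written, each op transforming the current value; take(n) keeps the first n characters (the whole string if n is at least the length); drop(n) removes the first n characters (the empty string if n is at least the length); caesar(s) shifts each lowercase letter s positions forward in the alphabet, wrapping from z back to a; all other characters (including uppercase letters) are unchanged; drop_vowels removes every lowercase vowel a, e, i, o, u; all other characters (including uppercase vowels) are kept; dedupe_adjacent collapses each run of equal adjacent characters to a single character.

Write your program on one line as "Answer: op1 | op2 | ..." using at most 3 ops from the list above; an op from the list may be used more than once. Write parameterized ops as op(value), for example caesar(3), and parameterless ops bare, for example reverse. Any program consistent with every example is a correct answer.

caesar(16) | caesar(22) | reverse

Check, running the answer program on each example:
  "mdzgmu" -> "ctpwck" -> "yplsyg" -> "gyslpy"
  "dbpednyjnx" -> "trfutdozdn" -> "pnbqpzkvzj" -> "jzvkzpqbnp"
  "nernb" -> "duhdr" -> "zqdzn" -> "nzdqz"
  "mjeyvwmubkn" -> "czuolmckrad" -> "yvqkhiygnwz" -> "zwngyihkqvy"
  "aizujjgu" -> "qypkzzwk" -> "mulgvvsg" -> "gsvvglum"
  "iyjaqmvbg" -> "yozqgclrw" -> "ukvmcyhns" -> "snhycmvku"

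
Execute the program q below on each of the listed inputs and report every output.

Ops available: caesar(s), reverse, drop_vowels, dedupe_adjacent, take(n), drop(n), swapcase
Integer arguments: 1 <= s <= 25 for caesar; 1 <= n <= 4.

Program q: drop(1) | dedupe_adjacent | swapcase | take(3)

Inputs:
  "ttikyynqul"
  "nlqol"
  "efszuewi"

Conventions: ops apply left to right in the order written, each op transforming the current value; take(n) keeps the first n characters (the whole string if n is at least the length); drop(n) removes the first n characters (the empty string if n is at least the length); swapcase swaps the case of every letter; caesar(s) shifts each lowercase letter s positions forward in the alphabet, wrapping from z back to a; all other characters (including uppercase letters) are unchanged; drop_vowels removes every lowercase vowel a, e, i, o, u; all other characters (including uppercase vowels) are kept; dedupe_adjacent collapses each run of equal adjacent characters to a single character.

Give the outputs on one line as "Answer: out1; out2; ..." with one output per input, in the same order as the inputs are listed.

Execution, op by op:
  "ttikyynqul" -> "tikyynqul" -> "tikynqul" -> "TIKYNQUL" -> "TIK"
  "nlqol" -> "lqol" -> "lqol" -> "LQOL" -> "LQO"
  "efszuewi" -> "fszuewi" -> "fszuewi" -> "FSZUEWI" -> "FSZ"

"TIK"; "LQO"; "FSZ"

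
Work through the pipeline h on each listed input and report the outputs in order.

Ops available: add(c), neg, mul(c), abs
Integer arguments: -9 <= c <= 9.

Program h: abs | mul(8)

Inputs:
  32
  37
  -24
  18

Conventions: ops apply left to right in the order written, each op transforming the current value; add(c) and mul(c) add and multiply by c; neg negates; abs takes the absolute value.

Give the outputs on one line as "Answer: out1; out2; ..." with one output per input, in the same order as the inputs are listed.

Execution, op by op:
  32 -> 32 -> 256
  37 -> 37 -> 296
  -24 -> 24 -> 192
  18 -> 18 -> 144

256; 296; 192; 144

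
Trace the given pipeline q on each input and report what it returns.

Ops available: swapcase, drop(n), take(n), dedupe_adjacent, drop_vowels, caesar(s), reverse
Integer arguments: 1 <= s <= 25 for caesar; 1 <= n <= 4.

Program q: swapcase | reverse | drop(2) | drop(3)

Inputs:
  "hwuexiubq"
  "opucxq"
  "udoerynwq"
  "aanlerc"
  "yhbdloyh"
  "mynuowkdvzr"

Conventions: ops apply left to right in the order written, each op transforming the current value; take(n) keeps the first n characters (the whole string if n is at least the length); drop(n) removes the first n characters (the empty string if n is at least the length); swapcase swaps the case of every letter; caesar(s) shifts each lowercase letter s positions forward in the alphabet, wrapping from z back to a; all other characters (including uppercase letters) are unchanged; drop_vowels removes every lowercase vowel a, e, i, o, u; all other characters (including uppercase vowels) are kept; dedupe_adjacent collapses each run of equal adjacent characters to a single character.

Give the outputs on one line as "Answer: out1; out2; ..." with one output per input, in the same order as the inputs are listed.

Execution, op by op:
  "hwuexiubq" -> "HWUEXIUBQ" -> "QBUIXEUWH" -> "UIXEUWH" -> "EUWH"
  "opucxq" -> "OPUCXQ" -> "QXCUPO" -> "CUPO" -> "O"
  "udoerynwq" -> "UDOERYNWQ" -> "QWNYREODU" -> "NYREODU" -> "EODU"
  "aanlerc" -> "AANLERC" -> "CRELNAA" -> "ELNAA" -> "AA"
  "yhbdloyh" -> "YHBDLOYH" -> "HYOLDBHY" -> "OLDBHY" -> "BHY"
  "mynuowkdvzr" -> "MYNUOWKDVZR" -> "RZVDKWOUNYM" -> "VDKWOUNYM" -> "WOUNYM"

"EUWH"; "O"; "EODU"; "AA"; "BHY"; "WOUNYM"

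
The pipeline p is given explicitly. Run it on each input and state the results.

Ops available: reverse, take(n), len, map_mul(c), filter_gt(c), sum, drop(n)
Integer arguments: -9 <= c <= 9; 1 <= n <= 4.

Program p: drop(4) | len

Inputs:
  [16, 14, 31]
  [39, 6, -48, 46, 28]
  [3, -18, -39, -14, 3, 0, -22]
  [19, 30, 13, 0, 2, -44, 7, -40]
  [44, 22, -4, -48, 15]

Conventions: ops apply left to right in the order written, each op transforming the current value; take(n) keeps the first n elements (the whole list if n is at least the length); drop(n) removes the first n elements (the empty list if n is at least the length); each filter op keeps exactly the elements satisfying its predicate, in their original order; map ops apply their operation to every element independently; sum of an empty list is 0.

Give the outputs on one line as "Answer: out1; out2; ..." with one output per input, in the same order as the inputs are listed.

Execution, op by op:
  [16, 14, 31] -> [] -> 0
  [39, 6, -48, 46, 28] -> [28] -> 1
  [3, -18, -39, -14, 3, 0, -22] -> [3, 0, -22] -> 3
  [19, 30, 13, 0, 2, -44, 7, -40] -> [2, -44, 7, -40] -> 4
  [44, 22, -4, -48, 15] -> [15] -> 1

0; 1; 3; 4; 1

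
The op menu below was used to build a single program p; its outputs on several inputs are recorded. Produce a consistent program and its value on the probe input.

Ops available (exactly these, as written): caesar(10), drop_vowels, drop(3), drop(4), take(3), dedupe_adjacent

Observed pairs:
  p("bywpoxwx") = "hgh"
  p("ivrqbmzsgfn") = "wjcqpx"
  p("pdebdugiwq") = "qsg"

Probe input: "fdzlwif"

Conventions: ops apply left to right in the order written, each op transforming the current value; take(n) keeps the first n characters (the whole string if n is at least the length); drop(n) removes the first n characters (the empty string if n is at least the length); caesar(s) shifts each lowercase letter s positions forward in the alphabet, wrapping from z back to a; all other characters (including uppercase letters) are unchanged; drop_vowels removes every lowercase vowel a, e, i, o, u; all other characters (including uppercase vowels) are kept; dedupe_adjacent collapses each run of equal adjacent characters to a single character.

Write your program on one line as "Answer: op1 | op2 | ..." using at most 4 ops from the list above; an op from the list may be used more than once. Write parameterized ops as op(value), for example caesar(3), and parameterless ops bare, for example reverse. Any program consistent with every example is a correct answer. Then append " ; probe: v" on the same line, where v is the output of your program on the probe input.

caesar(10) | drop_vowels | drop(4) ; probe: "gsp"

Check, running the answer program on each example:
  "bywpoxwx" -> "ligzyhgh" -> "lgzyhgh" -> "hgh"
  "ivrqbmzsgfn" -> "sfbalwjcqpx" -> "sfblwjcqpx" -> "wjcqpx"
  "pdebdugiwq" -> "znolneqsga" -> "znlnqsg" -> "qsg"
  probe: "fdzlwif" -> "pnjvgsp" -> "pnjvgsp" -> "gsp"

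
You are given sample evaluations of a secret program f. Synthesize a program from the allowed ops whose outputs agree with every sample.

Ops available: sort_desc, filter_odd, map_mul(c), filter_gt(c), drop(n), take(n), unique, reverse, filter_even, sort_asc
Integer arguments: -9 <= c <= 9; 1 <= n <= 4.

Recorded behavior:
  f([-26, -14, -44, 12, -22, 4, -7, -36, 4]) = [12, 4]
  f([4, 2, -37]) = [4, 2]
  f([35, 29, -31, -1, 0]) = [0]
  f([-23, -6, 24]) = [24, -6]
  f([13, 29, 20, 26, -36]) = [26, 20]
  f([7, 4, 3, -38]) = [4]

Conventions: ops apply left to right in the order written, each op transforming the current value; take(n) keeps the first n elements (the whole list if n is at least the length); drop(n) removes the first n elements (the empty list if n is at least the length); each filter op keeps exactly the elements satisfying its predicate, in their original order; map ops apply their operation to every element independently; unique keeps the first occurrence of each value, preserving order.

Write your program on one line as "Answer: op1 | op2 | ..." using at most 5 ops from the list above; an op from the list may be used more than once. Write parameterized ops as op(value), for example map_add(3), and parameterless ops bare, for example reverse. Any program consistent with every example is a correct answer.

reverse | sort_desc | filter_even | filter_gt(-8) | take(2)

Check, running the answer program on each example:
  [-26, -14, -44, 12, -22, 4, -7, -36, 4] -> [4, -36, -7, 4, -22, 12, -44, -14, -26] -> [12, 4, 4, -7, -14, -22, -26, -36, -44] -> [12, 4, 4, -14, -22, -26, -36, -44] -> [12, 4, 4] -> [12, 4]
  [4, 2, -37] -> [-37, 2, 4] -> [4, 2, -37] -> [4, 2] -> [4, 2] -> [4, 2]
  [35, 29, -31, -1, 0] -> [0, -1, -31, 29, 35] -> [35, 29, 0, -1, -31] -> [0] -> [0] -> [0]
  [-23, -6, 24] -> [24, -6, -23] -> [24, -6, -23] -> [24, -6] -> [24, -6] -> [24, -6]
  [13, 29, 20, 26, -36] -> [-36, 26, 20, 29, 13] -> [29, 26, 20, 13, -36] -> [26, 20, -36] -> [26, 20] -> [26, 20]
  [7, 4, 3, -38] -> [-38, 3, 4, 7] -> [7, 4, 3, -38] -> [4, -38] -> [4] -> [4]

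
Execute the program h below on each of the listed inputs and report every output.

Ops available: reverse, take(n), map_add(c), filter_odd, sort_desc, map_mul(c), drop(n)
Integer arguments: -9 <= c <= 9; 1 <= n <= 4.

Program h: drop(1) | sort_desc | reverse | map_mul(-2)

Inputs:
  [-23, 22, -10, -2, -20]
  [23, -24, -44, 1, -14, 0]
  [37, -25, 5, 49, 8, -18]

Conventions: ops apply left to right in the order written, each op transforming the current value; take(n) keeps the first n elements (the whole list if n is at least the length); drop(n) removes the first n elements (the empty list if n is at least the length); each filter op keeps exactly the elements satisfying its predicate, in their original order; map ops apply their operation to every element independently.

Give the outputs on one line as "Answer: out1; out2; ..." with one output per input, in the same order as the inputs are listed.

Execution, op by op:
  [-23, 22, -10, -2, -20] -> [22, -10, -2, -20] -> [22, -2, -10, -20] -> [-20, -10, -2, 22] -> [40, 20, 4, -44]
  [23, -24, -44, 1, -14, 0] -> [-24, -44, 1, -14, 0] -> [1, 0, -14, -24, -44] -> [-44, -24, -14, 0, 1] -> [88, 48, 28, 0, -2]
  [37, -25, 5, 49, 8, -18] -> [-25, 5, 49, 8, -18] -> [49, 8, 5, -18, -25] -> [-25, -18, 5, 8, 49] -> [50, 36, -10, -16, -98]

[40, 20, 4, -44]; [88, 48, 28, 0, -2]; [50, 36, -10, -16, -98]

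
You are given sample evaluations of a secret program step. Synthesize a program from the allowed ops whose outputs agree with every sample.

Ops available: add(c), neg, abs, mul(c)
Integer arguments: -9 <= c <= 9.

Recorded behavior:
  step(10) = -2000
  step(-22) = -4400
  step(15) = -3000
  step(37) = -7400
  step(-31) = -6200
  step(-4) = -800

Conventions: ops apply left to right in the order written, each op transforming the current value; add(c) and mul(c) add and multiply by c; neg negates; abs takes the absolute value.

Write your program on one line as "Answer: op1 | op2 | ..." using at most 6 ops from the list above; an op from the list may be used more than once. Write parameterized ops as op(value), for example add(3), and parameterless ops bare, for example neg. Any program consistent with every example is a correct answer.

mul(5) | mul(5) | mul(-1) | abs | mul(-8)

Check, running the answer program on each example:
  10 -> 50 -> 250 -> -250 -> 250 -> -2000
  -22 -> -110 -> -550 -> 550 -> 550 -> -4400
  15 -> 75 -> 375 -> -375 -> 375 -> -3000
  37 -> 185 -> 925 -> -925 -> 925 -> -7400
  -31 -> -155 -> -775 -> 775 -> 775 -> -6200
  -4 -> -20 -> -100 -> 100 -> 100 -> -800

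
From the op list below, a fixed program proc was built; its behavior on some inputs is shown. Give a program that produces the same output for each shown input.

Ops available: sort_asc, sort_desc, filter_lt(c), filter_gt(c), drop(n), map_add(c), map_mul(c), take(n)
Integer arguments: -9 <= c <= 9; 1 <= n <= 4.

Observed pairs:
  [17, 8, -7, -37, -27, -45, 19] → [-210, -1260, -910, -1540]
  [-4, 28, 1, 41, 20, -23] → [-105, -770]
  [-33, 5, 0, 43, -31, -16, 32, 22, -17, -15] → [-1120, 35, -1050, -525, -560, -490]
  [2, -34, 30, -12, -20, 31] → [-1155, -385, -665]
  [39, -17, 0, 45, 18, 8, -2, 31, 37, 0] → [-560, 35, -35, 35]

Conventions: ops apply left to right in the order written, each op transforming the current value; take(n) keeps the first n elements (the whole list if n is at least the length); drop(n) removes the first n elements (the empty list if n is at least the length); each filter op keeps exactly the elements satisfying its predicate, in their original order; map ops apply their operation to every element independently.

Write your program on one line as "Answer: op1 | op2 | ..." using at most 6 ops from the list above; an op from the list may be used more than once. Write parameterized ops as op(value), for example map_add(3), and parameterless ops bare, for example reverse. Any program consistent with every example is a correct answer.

map_mul(5) | map_add(9) | map_add(-4) | filter_lt(8) | map_mul(7)

Check, running the answer program on each example:
  [17, 8, -7, -37, -27, -45, 19] -> [85, 40, -35, -185, -135, -225, 95] -> [94, 49, -26, -176, -126, -216, 104] -> [90, 45, -30, -180, -130, -220, 100] -> [-30, -180, -130, -220] -> [-210, -1260, -910, -1540]
  [-4, 28, 1, 41, 20, -23] -> [-20, 140, 5, 205, 100, -115] -> [-11, 149, 14, 214, 109, -106] -> [-15, 145, 10, 210, 105, -110] -> [-15, -110] -> [-105, -770]
  [-33, 5, 0, 43, -31, -16, 32, 22, -17, -15] -> [-165, 25, 0, 215, -155, -80, 160, 110, -85, -75] -> [-156, 34, 9, 224, -146, -71, 169, 119, -76, -66] -> [-160, 30, 5, 220, -150, -75, 165, 115, -80, -70] -> [-160, 5, -150, -75, -80, -70] -> [-1120, 35, -1050, -525, -560, -490]
  [2, -34, 30, -12, -20, 31] -> [10, -170, 150, -60, -100, 155] -> [19, -161, 159, -51, -91, 164] -> [15, -165, 155, -55, -95, 160] -> [-165, -55, -95] -> [-1155, -385, -665]
  [39, -17, 0, 45, 18, 8, -2, 31, 37, 0] -> [195, -85, 0, 225, 90, 40, -10, 155, 185, 0] -> [204, -76, 9, 234, 99, 49, -1, 164, 194, 9] -> [200, -80, 5, 230, 95, 45, -5, 160, 190, 5] -> [-80, 5, -5, 5] -> [-560, 35, -35, 35]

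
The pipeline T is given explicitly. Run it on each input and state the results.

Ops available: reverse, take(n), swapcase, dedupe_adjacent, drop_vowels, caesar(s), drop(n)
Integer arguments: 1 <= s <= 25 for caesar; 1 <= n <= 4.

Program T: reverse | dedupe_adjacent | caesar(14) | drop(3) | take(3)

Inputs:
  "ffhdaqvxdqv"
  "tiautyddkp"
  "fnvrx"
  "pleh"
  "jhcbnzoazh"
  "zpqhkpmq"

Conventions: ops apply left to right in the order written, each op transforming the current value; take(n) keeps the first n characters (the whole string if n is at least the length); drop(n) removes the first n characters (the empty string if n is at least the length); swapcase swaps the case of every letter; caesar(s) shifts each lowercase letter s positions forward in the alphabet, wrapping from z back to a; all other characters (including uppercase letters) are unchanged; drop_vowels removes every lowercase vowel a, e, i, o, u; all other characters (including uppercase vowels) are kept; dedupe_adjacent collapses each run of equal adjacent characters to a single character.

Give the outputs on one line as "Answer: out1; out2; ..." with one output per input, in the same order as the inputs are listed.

Execution, op by op:
  "ffhdaqvxdqv" -> "vqdxvqadhff" -> "vqdxvqadhf" -> "jerljeorvt" -> "ljeorvt" -> "lje"
  "tiautyddkp" -> "pkddytuait" -> "pkdytuait" -> "dyrmhiowh" -> "mhiowh" -> "mhi"
  "fnvrx" -> "xrvnf" -> "xrvnf" -> "lfjbt" -> "bt" -> "bt"
  "pleh" -> "help" -> "help" -> "vszd" -> "d" -> "d"
  "jhcbnzoazh" -> "hzaoznbchj" -> "hzaoznbchj" -> "vnocnbpqvx" -> "cnbpqvx" -> "cnb"
  "zpqhkpmq" -> "qmpkhqpz" -> "qmpkhqpz" -> "eadyvedn" -> "yvedn" -> "yve"

"lje"; "mhi"; "bt"; "d"; "cnb"; "yve"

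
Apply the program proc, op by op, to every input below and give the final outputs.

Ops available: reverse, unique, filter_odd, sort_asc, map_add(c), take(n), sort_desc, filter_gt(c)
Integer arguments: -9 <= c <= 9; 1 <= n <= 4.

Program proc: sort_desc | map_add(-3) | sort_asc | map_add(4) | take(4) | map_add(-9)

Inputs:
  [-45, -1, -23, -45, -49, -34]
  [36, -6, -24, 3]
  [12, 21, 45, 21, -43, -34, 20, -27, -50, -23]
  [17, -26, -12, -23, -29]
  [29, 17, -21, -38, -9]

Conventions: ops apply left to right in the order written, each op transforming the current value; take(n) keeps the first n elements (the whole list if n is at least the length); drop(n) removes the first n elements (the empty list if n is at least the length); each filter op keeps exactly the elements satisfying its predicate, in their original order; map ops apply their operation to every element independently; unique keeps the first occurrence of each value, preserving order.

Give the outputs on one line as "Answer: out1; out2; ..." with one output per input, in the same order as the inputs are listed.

Execution, op by op:
  [-45, -1, -23, -45, -49, -34] -> [-1, -23, -34, -45, -45, -49] -> [-4, -26, -37, -48, -48, -52] -> [-52, -48, -48, -37, -26, -4] -> [-48, -44, -44, -33, -22, 0] -> [-48, -44, -44, -33] -> [-57, -53, -53, -42]
  [36, -6, -24, 3] -> [36, 3, -6, -24] -> [33, 0, -9, -27] -> [-27, -9, 0, 33] -> [-23, -5, 4, 37] -> [-23, -5, 4, 37] -> [-32, -14, -5, 28]
  [12, 21, 45, 21, -43, -34, 20, -27, -50, -23] -> [45, 21, 21, 20, 12, -23, -27, -34, -43, -50] -> [42, 18, 18, 17, 9, -26, -30, -37, -46, -53] -> [-53, -46, -37, -30, -26, 9, 17, 18, 18, 42] -> [-49, -42, -33, -26, -22, 13, 21, 22, 22, 46] -> [-49, -42, -33, -26] -> [-58, -51, -42, -35]
  [17, -26, -12, -23, -29] -> [17, -12, -23, -26, -29] -> [14, -15, -26, -29, -32] -> [-32, -29, -26, -15, 14] -> [-28, -25, -22, -11, 18] -> [-28, -25, -22, -11] -> [-37, -34, -31, -20]
  [29, 17, -21, -38, -9] -> [29, 17, -9, -21, -38] -> [26, 14, -12, -24, -41] -> [-41, -24, -12, 14, 26] -> [-37, -20, -8, 18, 30] -> [-37, -20, -8, 18] -> [-46, -29, -17, 9]

[-57, -53, -53, -42]; [-32, -14, -5, 28]; [-58, -51, -42, -35]; [-37, -34, -31, -20]; [-46, -29, -17, 9]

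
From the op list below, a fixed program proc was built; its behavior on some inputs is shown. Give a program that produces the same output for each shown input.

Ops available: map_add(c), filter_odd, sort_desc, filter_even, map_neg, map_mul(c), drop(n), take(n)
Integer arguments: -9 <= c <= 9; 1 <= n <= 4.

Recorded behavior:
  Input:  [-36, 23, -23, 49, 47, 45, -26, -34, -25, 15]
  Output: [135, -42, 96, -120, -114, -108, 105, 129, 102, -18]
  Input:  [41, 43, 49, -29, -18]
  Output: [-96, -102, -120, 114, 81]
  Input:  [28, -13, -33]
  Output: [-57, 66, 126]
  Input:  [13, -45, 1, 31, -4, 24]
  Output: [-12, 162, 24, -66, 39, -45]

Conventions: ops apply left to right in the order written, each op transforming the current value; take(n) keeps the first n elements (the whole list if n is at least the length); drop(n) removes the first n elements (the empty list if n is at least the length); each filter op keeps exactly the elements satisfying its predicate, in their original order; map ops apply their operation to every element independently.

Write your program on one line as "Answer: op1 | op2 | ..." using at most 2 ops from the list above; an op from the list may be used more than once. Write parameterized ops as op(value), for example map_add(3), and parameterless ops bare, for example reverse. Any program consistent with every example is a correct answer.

map_add(-9) | map_mul(-3)

Check, running the answer program on each example:
  [-36, 23, -23, 49, 47, 45, -26, -34, -25, 15] -> [-45, 14, -32, 40, 38, 36, -35, -43, -34, 6] -> [135, -42, 96, -120, -114, -108, 105, 129, 102, -18]
  [41, 43, 49, -29, -18] -> [32, 34, 40, -38, -27] -> [-96, -102, -120, 114, 81]
  [28, -13, -33] -> [19, -22, -42] -> [-57, 66, 126]
  [13, -45, 1, 31, -4, 24] -> [4, -54, -8, 22, -13, 15] -> [-12, 162, 24, -66, 39, -45]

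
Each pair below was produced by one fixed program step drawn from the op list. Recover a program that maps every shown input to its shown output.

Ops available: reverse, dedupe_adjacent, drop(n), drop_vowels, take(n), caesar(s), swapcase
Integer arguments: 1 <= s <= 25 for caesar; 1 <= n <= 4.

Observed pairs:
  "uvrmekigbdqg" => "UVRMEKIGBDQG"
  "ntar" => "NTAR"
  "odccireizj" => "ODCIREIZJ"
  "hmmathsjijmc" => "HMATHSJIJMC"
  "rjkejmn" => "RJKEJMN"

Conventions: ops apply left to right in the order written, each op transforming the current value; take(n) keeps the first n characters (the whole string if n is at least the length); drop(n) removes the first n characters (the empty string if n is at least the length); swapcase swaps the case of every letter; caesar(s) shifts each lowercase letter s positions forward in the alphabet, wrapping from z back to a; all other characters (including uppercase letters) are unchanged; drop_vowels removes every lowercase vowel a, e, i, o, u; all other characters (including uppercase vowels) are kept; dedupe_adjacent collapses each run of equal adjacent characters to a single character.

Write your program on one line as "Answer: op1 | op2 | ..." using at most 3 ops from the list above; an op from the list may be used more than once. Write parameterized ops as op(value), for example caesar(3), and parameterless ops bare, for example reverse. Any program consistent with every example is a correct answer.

dedupe_adjacent | swapcase

Check, running the answer program on each example:
  "uvrmekigbdqg" -> "uvrmekigbdqg" -> "UVRMEKIGBDQG"
  "ntar" -> "ntar" -> "NTAR"
  "odccireizj" -> "odcireizj" -> "ODCIREIZJ"
  "hmmathsjijmc" -> "hmathsjijmc" -> "HMATHSJIJMC"
  "rjkejmn" -> "rjkejmn" -> "RJKEJMN"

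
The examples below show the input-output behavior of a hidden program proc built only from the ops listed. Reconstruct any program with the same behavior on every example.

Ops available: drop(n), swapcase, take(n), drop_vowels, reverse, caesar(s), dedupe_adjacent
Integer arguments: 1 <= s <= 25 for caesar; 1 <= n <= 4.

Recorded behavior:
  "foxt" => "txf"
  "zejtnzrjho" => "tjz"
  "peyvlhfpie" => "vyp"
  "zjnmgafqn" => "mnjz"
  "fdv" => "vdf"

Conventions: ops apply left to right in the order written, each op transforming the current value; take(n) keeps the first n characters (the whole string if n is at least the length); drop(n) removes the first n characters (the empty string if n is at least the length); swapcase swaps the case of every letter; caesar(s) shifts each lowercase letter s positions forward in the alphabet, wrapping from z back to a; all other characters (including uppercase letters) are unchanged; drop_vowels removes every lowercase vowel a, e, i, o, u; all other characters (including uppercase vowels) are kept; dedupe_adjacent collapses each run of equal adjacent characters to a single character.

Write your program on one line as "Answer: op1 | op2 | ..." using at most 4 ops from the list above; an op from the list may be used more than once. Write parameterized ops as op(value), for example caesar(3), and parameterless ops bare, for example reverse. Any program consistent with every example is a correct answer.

take(4) | drop_vowels | reverse

Check, running the answer program on each example:
  "foxt" -> "foxt" -> "fxt" -> "txf"
  "zejtnzrjho" -> "zejt" -> "zjt" -> "tjz"
  "peyvlhfpie" -> "peyv" -> "pyv" -> "vyp"
  "zjnmgafqn" -> "zjnm" -> "zjnm" -> "mnjz"
  "fdv" -> "fdv" -> "fdv" -> "vdf"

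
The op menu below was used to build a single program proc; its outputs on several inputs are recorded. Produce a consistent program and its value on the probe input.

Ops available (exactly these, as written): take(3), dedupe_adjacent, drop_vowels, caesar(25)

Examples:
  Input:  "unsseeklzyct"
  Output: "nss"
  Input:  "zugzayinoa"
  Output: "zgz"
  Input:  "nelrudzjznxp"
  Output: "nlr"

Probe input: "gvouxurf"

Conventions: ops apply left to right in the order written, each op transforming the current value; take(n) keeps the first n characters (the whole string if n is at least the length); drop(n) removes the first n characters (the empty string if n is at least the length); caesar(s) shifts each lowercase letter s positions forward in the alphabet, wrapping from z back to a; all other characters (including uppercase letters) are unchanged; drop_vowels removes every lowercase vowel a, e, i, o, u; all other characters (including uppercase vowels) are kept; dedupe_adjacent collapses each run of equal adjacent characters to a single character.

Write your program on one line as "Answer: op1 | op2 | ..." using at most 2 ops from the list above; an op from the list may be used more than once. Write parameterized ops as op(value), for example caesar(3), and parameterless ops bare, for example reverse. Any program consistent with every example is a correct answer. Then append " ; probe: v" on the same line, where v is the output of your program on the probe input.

drop_vowels | take(3) ; probe: "gvx"

Check, running the answer program on each example:
  "unsseeklzyct" -> "nssklzyct" -> "nss"
  "zugzayinoa" -> "zgzyn" -> "zgz"
  "nelrudzjznxp" -> "nlrdzjznxp" -> "nlr"
  probe: "gvouxurf" -> "gvxrf" -> "gvx"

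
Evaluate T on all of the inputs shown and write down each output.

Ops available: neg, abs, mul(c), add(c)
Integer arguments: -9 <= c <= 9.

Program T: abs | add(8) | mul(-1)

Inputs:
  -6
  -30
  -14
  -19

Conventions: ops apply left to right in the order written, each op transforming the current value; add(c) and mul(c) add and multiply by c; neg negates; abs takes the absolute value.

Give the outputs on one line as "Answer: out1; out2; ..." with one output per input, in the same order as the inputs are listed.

-14; -38; -22; -27

Execution, op by op:
  -6 -> 6 -> 14 -> -14
  -30 -> 30 -> 38 -> -38
  -14 -> 14 -> 22 -> -22
  -19 -> 19 -> 27 -> -27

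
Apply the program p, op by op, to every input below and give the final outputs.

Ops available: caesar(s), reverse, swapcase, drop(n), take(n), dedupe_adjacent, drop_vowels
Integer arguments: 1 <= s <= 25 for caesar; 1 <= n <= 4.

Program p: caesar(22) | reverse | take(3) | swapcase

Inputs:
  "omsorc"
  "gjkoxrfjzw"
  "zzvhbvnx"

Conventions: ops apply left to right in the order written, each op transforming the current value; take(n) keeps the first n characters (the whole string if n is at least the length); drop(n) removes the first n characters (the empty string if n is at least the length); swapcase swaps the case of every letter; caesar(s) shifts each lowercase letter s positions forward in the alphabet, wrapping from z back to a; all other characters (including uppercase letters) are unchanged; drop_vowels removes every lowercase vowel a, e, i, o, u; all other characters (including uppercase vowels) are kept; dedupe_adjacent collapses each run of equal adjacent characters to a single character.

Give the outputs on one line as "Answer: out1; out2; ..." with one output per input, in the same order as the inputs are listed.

Execution, op by op:
  "omsorc" -> "kiokny" -> "ynkoik" -> "ynk" -> "YNK"
  "gjkoxrfjzw" -> "cfgktnbfvs" -> "svfbntkgfc" -> "svf" -> "SVF"
  "zzvhbvnx" -> "vvrdxrjt" -> "tjrxdrvv" -> "tjr" -> "TJR"

"YNK"; "SVF"; "TJR"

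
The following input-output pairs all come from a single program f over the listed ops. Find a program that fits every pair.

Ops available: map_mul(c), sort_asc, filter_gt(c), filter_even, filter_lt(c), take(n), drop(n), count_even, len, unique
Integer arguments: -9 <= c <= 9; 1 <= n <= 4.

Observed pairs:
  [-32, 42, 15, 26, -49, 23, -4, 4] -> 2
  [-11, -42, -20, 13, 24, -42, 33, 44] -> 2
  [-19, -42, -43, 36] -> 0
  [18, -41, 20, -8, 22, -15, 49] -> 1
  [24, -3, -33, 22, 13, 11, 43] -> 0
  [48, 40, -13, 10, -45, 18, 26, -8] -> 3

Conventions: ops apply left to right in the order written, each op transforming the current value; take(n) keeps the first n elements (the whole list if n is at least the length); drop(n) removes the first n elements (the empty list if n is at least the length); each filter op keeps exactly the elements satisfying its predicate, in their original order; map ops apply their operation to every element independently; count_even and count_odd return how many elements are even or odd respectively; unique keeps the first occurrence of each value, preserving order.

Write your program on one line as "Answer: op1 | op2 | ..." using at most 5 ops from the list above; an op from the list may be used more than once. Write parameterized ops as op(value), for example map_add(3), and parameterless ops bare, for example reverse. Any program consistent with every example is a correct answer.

unique | drop(4) | filter_even | count_even

Check, running the answer program on each example:
  [-32, 42, 15, 26, -49, 23, -4, 4] -> [-32, 42, 15, 26, -49, 23, -4, 4] -> [-49, 23, -4, 4] -> [-4, 4] -> 2
  [-11, -42, -20, 13, 24, -42, 33, 44] -> [-11, -42, -20, 13, 24, 33, 44] -> [24, 33, 44] -> [24, 44] -> 2
  [-19, -42, -43, 36] -> [-19, -42, -43, 36] -> [] -> [] -> 0
  [18, -41, 20, -8, 22, -15, 49] -> [18, -41, 20, -8, 22, -15, 49] -> [22, -15, 49] -> [22] -> 1
  [24, -3, -33, 22, 13, 11, 43] -> [24, -3, -33, 22, 13, 11, 43] -> [13, 11, 43] -> [] -> 0
  [48, 40, -13, 10, -45, 18, 26, -8] -> [48, 40, -13, 10, -45, 18, 26, -8] -> [-45, 18, 26, -8] -> [18, 26, -8] -> 3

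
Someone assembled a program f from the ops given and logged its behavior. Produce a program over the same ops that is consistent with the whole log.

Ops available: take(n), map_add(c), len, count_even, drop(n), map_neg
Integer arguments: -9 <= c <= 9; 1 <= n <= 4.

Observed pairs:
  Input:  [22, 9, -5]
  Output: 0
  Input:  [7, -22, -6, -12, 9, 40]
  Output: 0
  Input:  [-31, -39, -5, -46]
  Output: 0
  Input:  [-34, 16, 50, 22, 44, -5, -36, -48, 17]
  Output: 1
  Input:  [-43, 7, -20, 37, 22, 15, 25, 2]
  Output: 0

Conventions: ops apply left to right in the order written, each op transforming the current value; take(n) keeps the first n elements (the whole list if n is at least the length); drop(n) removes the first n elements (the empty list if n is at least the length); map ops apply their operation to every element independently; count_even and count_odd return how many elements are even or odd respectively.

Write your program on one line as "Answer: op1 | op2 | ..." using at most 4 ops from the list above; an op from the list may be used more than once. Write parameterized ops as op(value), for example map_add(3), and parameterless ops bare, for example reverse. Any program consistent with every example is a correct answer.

drop(1) | drop(4) | drop(3) | len

Check, running the answer program on each example:
  [22, 9, -5] -> [9, -5] -> [] -> [] -> 0
  [7, -22, -6, -12, 9, 40] -> [-22, -6, -12, 9, 40] -> [40] -> [] -> 0
  [-31, -39, -5, -46] -> [-39, -5, -46] -> [] -> [] -> 0
  [-34, 16, 50, 22, 44, -5, -36, -48, 17] -> [16, 50, 22, 44, -5, -36, -48, 17] -> [-5, -36, -48, 17] -> [17] -> 1
  [-43, 7, -20, 37, 22, 15, 25, 2] -> [7, -20, 37, 22, 15, 25, 2] -> [15, 25, 2] -> [] -> 0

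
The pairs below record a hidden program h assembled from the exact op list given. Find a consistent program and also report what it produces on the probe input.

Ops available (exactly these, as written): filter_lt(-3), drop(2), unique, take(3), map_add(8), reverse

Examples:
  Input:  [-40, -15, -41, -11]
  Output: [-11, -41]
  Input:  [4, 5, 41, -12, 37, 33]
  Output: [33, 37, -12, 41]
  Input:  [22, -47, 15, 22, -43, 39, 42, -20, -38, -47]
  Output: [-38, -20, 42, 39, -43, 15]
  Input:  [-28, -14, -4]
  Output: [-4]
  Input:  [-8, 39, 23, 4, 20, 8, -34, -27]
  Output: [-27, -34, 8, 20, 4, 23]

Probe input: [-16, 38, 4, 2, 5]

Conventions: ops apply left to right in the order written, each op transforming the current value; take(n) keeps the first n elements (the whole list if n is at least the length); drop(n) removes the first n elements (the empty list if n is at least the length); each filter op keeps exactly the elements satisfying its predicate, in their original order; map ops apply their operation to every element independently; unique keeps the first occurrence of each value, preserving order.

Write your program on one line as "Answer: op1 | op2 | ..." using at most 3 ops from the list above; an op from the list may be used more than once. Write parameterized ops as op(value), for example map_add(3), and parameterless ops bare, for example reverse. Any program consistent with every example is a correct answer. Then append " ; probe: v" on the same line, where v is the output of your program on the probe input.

unique | drop(2) | reverse ; probe: [5, 2, 4]

Check, running the answer program on each example:
  [-40, -15, -41, -11] -> [-40, -15, -41, -11] -> [-41, -11] -> [-11, -41]
  [4, 5, 41, -12, 37, 33] -> [4, 5, 41, -12, 37, 33] -> [41, -12, 37, 33] -> [33, 37, -12, 41]
  [22, -47, 15, 22, -43, 39, 42, -20, -38, -47] -> [22, -47, 15, -43, 39, 42, -20, -38] -> [15, -43, 39, 42, -20, -38] -> [-38, -20, 42, 39, -43, 15]
  [-28, -14, -4] -> [-28, -14, -4] -> [-4] -> [-4]
  [-8, 39, 23, 4, 20, 8, -34, -27] -> [-8, 39, 23, 4, 20, 8, -34, -27] -> [23, 4, 20, 8, -34, -27] -> [-27, -34, 8, 20, 4, 23]
  probe: [-16, 38, 4, 2, 5] -> [-16, 38, 4, 2, 5] -> [4, 2, 5] -> [5, 2, 4]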